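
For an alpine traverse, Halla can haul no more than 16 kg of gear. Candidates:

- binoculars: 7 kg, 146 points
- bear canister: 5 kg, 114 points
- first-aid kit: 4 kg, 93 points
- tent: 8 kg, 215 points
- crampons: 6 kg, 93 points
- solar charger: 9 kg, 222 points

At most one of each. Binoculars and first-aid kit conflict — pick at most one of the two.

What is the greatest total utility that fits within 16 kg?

Taking the top-ratio items first gives first-aid kit + tent for 308 (12 kg).
The 12 kg tied up in first-aid kit and tent is better spent on binoculars + solar charger — total rises to 368 (16 kg).
Runner-up binoculars + tent tops out at 361.

368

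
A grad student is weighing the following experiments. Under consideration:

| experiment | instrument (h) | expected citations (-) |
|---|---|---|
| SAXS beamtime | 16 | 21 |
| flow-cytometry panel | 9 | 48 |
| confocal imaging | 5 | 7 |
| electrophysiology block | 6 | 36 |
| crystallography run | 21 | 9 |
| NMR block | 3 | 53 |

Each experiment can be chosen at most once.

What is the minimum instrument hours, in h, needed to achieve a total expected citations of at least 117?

18

Need the lightest bundle worth ≥ 117.
Taking flow-cytometry panel + electrophysiology block + NMR block gives 137 (≥ 117) for 18 h.
Below 18 h the best achievable stays under 117.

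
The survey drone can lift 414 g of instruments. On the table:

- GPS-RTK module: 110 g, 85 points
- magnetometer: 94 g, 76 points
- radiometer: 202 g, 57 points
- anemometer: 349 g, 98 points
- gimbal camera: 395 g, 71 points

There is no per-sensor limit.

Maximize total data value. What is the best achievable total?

By data value per g: magnetometer 0.81, GPS-RTK module 0.77, radiometer 0.28, anemometer 0.28 lead.
Greedy by ratio would take 4×magnetometer: 376 g used, total 304.
Replace 2×magnetometer with 2×GPS-RTK module: the trade gains 18 net, giving 322 at 408 g.
Nothing else within 414 g beats 322.

322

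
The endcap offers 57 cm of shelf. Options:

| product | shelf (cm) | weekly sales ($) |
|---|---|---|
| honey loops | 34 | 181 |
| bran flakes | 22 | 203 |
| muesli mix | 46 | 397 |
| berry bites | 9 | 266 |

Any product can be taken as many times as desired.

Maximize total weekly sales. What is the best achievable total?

1596

6×berry bites uses 54 of the 57 cm and totals 1596.
That's the maximum — no swap from here does better than 1596.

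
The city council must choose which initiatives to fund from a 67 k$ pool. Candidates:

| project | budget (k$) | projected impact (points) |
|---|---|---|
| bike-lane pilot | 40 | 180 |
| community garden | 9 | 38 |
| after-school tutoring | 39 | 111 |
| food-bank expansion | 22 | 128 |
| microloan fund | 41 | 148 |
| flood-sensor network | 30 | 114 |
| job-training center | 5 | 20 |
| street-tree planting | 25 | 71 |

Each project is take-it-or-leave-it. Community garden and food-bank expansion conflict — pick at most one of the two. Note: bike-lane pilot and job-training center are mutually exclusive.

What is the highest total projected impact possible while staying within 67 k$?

308

Bike-lane pilot + food-bank expansion uses 62 of the 67 k$ and totals 308.
No other feasible combination exceeds 308.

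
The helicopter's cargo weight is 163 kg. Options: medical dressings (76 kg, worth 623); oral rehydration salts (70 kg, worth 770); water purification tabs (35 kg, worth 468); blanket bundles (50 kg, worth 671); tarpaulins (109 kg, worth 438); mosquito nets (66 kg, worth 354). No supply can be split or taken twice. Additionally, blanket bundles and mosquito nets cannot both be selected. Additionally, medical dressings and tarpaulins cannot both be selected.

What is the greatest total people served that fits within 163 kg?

The ratio ordering already packs tightly: oral rehydration salts + water purification tabs + blanket bundles, 155 kg, 1909.

1909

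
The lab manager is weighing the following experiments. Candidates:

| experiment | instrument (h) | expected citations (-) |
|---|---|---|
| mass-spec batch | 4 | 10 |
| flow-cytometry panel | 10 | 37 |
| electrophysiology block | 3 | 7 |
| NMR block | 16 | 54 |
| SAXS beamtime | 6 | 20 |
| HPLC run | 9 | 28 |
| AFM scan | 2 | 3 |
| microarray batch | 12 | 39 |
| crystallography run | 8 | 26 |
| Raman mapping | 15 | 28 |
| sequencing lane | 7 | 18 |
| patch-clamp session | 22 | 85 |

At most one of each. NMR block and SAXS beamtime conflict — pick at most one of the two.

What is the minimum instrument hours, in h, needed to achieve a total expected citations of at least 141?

Look for the lowest-instrument combination reaching 141.
flow-cytometry panel + SAXS beamtime + patch-clamp session reaches 142 using 38 h.
Below 38 h the best achievable stays under 141.

38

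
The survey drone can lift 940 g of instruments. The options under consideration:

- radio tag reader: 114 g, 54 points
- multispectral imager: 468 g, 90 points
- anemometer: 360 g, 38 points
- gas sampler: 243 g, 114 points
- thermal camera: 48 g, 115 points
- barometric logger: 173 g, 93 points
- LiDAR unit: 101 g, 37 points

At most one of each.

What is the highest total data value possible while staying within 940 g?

414

Greedy by ratio would take radio tag reader + gas sampler + thermal camera + barometric logger + LiDAR unit: 679 g used, total 413.
The 101 g tied up in LiDAR unit is better spent on anemometer — total rises to 414 (938 g).
An exhaustive check of the 128 subsets confirms 414.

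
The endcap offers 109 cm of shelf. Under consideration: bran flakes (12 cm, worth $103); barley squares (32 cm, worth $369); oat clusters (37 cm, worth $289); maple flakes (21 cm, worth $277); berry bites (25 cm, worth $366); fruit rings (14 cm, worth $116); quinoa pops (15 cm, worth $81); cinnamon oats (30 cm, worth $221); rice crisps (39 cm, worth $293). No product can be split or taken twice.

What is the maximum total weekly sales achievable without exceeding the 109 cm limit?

The ratio heuristic lands on bran flakes + barley squares + maple flakes + berry bites + fruit rings (1231) but leaves 5 cm idle.
Dropping bran flakes and fruit rings frees 26 cm; slotting in cinnamon oats (30 cm) lifts the total to 1233 at 108 cm.
Nothing else within 109 cm beats 1233.

1233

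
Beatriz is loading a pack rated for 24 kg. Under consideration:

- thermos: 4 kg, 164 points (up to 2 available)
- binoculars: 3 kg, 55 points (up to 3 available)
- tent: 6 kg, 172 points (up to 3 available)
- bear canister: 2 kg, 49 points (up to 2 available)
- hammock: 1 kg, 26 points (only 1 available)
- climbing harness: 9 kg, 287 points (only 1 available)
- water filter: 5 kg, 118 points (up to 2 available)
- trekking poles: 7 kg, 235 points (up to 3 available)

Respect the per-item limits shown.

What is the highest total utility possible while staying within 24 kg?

850

Taking the top-ratio items first gives 2×thermos + hammock + 2×trekking poles for 824 (23 kg).
The 8 kg tied up in hammock and trekking poles is better spent on climbing harness — total rises to 850 (24 kg).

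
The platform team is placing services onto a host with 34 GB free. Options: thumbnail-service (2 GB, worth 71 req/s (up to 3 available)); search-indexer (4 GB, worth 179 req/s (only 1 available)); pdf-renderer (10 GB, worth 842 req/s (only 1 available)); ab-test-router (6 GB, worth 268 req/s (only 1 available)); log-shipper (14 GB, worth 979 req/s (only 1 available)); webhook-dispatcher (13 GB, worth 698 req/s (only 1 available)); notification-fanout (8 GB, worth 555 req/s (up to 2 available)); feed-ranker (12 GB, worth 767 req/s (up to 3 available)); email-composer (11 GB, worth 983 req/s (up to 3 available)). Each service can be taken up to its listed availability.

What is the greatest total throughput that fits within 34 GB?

2949

Best packing: 3×email-composer — 33 GB, 2949 total.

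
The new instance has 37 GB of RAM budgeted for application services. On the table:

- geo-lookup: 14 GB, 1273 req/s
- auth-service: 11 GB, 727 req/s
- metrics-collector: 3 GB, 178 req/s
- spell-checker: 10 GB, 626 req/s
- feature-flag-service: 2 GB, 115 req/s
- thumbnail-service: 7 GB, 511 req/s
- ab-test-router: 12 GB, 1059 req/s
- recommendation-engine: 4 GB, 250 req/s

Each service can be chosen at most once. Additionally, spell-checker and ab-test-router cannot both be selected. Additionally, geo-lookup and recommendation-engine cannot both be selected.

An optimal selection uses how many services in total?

3

The maximum throughput within 37 GB is 3059.
For example geo-lookup + auth-service + ab-test-router achieves it, using 37 GB.
All optima have 3 services.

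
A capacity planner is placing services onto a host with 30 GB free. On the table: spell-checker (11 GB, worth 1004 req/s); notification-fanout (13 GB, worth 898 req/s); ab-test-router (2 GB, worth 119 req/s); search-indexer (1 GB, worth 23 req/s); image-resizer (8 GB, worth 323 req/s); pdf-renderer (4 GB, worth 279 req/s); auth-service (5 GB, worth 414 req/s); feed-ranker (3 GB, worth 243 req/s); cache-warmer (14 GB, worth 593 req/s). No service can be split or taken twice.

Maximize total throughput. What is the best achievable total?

Filling by ratio: spell-checker + ab-test-router + search-indexer + pdf-renderer + auth-service + feed-ranker for 2082, with 4 GB left unused.
Dropping ab-test-router and pdf-renderer and feed-ranker frees 9 GB; slotting in notification-fanout (13 GB) lifts the total to 2339 at 30 GB.

2339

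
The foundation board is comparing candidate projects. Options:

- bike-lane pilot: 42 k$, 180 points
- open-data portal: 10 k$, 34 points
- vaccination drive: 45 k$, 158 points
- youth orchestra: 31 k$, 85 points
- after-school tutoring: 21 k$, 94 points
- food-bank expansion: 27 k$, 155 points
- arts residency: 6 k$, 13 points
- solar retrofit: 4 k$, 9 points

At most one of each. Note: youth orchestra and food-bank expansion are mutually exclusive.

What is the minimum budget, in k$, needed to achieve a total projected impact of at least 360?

79

Look for the lowest-budget combination reaching 360.
bike-lane pilot + open-data portal + food-bank expansion: 369 projected impact at 79 k$.
Below 79 k$ the best achievable stays under 360.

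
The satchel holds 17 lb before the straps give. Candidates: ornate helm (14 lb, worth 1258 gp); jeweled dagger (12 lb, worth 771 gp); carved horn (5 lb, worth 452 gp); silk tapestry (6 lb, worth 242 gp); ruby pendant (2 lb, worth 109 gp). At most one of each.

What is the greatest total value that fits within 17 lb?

A density-first pass picks jeweled dagger + carved horn — 1223 at 17 lb.
The 17 lb tied up in jeweled dagger and carved horn is better spent on ornate helm + ruby pendant — total rises to 1367 (16 lb).
The closest alternative, ornate helm, reaches only 1258.

1367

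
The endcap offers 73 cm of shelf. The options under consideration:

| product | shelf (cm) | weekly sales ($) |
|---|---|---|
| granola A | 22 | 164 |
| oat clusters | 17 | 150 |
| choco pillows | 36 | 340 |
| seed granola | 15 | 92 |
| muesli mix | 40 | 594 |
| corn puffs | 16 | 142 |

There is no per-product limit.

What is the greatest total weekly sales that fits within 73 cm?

Greedy by ratio would take muesli mix + 2×corn puffs: 72 cm used, total 878.
Replace corn puffs with oat clusters: the trade gains 8 net, giving 886 at 73 cm.
No other feasible combination exceeds 886.

886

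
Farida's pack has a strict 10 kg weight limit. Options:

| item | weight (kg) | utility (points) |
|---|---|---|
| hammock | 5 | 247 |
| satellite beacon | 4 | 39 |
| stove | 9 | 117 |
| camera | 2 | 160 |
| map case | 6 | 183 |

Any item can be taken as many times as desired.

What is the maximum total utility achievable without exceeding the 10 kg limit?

800

The ratio ordering already packs tightly: 5×camera, 10 kg, 800.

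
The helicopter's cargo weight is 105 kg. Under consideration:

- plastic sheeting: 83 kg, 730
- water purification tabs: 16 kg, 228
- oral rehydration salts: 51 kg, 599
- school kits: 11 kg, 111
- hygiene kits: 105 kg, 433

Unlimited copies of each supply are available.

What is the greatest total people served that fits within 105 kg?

1368

By people served per kg: water purification tabs 14.25, oral rehydration salts 11.75, school kits 10.09, plastic sheeting 8.80 lead.
6×water purification tabs uses 96 of the 105 kg and totals 1368.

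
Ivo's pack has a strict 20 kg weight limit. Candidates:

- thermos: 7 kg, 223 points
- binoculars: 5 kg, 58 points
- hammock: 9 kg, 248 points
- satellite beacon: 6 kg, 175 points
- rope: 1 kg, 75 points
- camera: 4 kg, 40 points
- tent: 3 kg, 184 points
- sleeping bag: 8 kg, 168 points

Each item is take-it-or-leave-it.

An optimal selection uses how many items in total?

The maximum utility within 20 kg is 730.
thermos + hammock + rope + tent hits 730 at 20 kg.
All optima have 4 items.

4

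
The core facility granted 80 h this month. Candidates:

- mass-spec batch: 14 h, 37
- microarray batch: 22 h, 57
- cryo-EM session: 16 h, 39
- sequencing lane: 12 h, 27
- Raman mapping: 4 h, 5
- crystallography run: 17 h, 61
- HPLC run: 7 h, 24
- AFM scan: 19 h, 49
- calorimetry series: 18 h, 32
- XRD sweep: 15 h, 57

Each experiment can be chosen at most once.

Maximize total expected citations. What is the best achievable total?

248

Taking the top-ratio experiments first gives mass-spec batch + microarray batch + Raman mapping + crystallography run + HPLC run + XRD sweep for 241 (79 h).
Replace mass-spec batch and Raman mapping with AFM scan: the trade gains 7 net, giving 248 at 80 h.
Runner-up mass-spec batch + microarray batch + Raman mapping + crystallography run + HPLC run + XRD sweep tops out at 241.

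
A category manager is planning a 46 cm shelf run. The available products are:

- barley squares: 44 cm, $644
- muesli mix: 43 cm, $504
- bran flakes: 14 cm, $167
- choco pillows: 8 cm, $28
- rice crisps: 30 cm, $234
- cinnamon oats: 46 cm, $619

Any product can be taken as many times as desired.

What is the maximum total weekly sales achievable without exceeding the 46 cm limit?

644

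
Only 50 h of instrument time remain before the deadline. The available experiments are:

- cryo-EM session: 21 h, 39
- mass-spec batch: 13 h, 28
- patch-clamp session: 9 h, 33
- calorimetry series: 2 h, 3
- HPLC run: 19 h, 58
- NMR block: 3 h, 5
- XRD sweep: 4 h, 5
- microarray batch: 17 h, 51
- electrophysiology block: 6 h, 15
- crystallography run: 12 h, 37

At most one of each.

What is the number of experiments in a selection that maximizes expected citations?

The maximum expected citations within 50 h is 150.
patch-clamp session + calorimetry series + HPLC run + NMR block + microarray batch hits 150 at 50 h.
All optima have 5 experiments.

5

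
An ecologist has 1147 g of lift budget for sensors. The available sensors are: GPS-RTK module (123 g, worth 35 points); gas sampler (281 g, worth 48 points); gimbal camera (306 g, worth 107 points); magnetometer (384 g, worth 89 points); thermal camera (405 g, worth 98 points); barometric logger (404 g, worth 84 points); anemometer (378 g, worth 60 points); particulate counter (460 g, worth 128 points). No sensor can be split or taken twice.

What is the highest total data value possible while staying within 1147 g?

295

Density check — gimbal camera 0.35, GPS-RTK module 0.28, particulate counter 0.28 are the best per g.
Filling by ratio: GPS-RTK module + gimbal camera + particulate counter for 270, with 258 g left unused.
Dropping GPS-RTK module frees 123 g; slotting in anemometer (378 g) lifts the total to 295 at 1144 g.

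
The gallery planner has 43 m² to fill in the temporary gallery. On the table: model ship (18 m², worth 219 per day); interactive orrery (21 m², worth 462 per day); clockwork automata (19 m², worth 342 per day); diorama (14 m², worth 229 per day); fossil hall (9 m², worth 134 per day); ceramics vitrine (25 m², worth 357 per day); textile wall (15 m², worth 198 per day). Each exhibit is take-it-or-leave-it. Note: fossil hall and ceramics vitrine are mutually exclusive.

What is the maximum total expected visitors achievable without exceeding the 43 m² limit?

Density check — interactive orrery 22.00, clockwork automata 18.00, diorama 16.36 are the best per m².
Interactive orrery + clockwork automata uses 40 of the 43 m² and totals 804.
Runner-up clockwork automata + diorama + fossil hall tops out at 705.

804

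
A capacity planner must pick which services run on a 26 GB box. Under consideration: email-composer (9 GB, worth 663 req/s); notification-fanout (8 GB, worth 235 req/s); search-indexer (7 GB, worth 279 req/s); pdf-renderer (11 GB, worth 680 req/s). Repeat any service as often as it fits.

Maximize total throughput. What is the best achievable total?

1605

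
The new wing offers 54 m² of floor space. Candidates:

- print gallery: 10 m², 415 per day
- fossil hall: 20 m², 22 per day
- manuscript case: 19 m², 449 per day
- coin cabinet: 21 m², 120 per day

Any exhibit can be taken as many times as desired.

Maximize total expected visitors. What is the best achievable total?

2075

5×print gallery uses 50 of the 54 m² and totals 2075.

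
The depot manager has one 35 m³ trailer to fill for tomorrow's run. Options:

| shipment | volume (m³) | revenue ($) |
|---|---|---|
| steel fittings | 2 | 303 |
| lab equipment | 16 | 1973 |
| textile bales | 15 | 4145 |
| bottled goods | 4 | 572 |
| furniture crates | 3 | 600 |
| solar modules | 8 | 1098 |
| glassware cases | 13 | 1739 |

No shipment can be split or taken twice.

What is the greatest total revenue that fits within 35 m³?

7056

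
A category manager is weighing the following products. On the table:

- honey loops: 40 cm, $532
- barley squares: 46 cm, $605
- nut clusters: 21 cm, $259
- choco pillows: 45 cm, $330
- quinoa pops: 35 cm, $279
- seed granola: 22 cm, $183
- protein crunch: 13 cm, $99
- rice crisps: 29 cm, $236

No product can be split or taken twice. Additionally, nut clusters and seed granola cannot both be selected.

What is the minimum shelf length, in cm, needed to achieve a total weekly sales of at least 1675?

142

Need the lightest bundle worth ≥ 1675.
honey loops + barley squares + nut clusters + quinoa pops reaches 1675 using 142 cm.
Below 142 cm the best achievable stays under 1675.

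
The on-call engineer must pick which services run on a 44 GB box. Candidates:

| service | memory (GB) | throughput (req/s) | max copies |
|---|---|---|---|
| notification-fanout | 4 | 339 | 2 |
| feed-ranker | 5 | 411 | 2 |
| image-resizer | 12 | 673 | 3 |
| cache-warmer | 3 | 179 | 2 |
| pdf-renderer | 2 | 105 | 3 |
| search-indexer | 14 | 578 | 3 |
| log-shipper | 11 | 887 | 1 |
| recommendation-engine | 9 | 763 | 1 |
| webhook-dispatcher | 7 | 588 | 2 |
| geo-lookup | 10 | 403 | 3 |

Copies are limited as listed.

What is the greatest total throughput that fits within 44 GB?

3648

By throughput per GB: recommendation-engine 84.78, notification-fanout 84.75, webhook-dispatcher 84.00 lead.
Greedy by ratio would take 2×notification-fanout + 2×feed-ranker + cache-warmer + recommendation-engine + 2×webhook-dispatcher: 44 GB used, total 3618.
Replace 2×notification-fanout and cache-warmer with log-shipper: the trade gains 30 net, giving 3648 at 44 GB.
That's the maximum — no swap from here does better than 3648.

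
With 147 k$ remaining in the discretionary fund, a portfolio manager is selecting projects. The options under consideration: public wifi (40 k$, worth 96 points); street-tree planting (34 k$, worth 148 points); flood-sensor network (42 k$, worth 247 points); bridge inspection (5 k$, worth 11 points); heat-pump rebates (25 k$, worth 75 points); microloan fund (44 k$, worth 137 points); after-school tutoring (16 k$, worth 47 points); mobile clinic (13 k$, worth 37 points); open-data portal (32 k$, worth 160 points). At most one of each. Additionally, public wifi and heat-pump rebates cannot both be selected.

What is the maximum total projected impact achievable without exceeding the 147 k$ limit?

The ratio ordering already packs tightly: street-tree planting + flood-sensor network + heat-pump rebates + mobile clinic + open-data portal, 146 k$, 667.

667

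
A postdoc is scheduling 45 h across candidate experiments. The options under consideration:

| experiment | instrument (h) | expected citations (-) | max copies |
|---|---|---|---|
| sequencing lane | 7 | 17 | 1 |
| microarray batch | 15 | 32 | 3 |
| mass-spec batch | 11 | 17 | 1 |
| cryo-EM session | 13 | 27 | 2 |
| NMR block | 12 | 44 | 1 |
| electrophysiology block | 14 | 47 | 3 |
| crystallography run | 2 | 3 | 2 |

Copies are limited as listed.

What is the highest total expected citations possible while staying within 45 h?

144

Best packing: NMR block + 2×electrophysiology block + 2×crystallography run — 44 h, 144 total.
Nothing else within 45 h beats 144.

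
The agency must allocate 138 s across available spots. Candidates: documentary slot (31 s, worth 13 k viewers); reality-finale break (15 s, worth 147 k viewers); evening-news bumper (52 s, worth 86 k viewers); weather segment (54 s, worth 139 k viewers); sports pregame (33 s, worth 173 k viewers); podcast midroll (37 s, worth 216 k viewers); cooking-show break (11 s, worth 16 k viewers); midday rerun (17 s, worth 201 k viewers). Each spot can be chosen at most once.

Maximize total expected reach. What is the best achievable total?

Density check — midday rerun 11.82, reality-finale break 9.80, podcast midroll 5.84 are the best per s.
Best packing: reality-finale break + sports pregame + podcast midroll + cooking-show break + midday rerun — 113 s, 753 total.

753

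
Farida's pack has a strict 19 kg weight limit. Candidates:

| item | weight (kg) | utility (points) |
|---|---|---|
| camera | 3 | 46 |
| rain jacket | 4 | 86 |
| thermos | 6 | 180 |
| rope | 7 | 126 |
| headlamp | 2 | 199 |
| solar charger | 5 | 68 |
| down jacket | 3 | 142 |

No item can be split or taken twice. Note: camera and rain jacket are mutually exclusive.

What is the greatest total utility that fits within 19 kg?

647

Taking thermos + rope + headlamp + down jacket: 18 kg used, 647 in utility.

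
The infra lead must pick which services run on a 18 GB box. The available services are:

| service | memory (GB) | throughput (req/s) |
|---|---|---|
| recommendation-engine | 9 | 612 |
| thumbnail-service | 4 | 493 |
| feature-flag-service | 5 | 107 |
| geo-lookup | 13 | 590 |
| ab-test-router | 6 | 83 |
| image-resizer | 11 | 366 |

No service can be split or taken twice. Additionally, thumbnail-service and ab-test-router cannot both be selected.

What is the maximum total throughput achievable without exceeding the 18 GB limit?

Taking recommendation-engine + thumbnail-service + feature-flag-service: 18 GB used, 1212 in throughput.
Next best is recommendation-engine + thumbnail-service at 1105 (13 GB) — short by 107.

1212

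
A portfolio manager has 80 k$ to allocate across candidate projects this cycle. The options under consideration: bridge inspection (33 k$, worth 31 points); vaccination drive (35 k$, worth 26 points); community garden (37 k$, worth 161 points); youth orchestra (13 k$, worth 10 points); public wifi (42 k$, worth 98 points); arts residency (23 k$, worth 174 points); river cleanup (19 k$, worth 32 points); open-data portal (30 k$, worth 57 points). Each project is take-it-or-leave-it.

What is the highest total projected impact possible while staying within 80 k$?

367

Taking community garden + arts residency + river cleanup: 79 k$ used, 367 in projected impact.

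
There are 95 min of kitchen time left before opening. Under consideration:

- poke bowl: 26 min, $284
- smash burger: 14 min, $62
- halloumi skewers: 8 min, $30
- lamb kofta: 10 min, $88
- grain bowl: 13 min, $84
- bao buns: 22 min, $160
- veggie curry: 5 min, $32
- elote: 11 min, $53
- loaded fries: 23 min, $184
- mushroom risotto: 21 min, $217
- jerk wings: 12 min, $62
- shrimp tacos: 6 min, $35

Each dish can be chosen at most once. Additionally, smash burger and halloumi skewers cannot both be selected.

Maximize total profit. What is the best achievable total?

857

Poke bowl + lamb kofta + grain bowl + loaded fries + mushroom risotto uses 93 of the 95 min and totals 857.
The closest alternative, poke bowl + bao buns + loaded fries + mushroom risotto, reaches only 845.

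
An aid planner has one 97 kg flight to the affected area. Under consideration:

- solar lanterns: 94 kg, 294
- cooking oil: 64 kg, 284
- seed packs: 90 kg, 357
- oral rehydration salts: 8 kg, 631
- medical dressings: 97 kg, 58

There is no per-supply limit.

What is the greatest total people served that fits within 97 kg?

7572

By people served per kg: oral rehydration salts 78.88, cooking oil 4.44, seed packs 3.97 lead.
12×oral rehydration salts uses 96 of the 97 kg and totals 7572.
The spare 1 kg is too small for any remaining supply, and no exchange beats 7572.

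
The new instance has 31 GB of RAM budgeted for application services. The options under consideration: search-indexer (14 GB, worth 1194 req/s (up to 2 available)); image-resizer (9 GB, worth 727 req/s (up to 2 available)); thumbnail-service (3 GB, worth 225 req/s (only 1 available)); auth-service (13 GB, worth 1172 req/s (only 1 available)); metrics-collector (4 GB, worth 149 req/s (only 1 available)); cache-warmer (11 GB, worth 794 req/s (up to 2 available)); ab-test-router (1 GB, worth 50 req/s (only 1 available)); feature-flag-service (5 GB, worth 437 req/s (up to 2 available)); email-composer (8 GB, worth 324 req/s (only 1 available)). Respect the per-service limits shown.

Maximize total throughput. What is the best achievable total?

2641

Taking the top-ratio services first gives thumbnail-service + auth-service + metrics-collector + ab-test-router + 2×feature-flag-service for 2470 (31 GB).
Dropping metrics-collector and 2×feature-flag-service frees 14 GB; slotting in search-indexer (14 GB) lifts the total to 2641 at 31 GB.
Nothing else within 31 GB beats 2641.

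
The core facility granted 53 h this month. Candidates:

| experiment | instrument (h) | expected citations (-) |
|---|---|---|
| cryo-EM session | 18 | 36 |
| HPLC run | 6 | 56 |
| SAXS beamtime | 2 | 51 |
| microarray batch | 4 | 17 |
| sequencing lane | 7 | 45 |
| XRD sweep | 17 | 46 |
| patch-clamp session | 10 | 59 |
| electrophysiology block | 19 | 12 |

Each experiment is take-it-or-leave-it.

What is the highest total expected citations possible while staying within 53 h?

274

Taking HPLC run + SAXS beamtime + microarray batch + sequencing lane + XRD sweep + patch-clamp session: 46 h used, 274 in expected citations.
Runner-up cryo-EM session + HPLC run + SAXS beamtime + microarray batch + sequencing lane + patch-clamp session tops out at 264.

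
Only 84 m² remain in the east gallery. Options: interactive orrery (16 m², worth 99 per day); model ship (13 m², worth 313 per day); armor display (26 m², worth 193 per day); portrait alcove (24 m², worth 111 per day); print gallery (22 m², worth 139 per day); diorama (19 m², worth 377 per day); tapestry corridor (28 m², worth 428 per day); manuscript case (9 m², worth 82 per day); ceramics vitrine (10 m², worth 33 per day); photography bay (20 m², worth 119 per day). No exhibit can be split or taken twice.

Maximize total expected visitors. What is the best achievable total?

1257

By expected visitors per m²: model ship 24.08, diorama 19.84, tapestry corridor 15.29 lead.
A density-first pass picks model ship + diorama + tapestry corridor + manuscript case + ceramics vitrine — 1233 at 79 m².
The 19 m² tied up in manuscript case and ceramics vitrine is better spent on print gallery — total rises to 1257 (82 m²).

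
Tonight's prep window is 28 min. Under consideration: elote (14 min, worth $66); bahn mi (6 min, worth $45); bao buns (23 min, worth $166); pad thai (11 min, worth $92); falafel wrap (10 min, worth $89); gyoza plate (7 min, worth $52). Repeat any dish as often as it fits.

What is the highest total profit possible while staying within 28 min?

233

A density-first pass picks bahn mi + 2×falafel wrap — 223 at 26 min.
Dropping bahn mi and falafel wrap frees 16 min; slotting in pad thai + gyoza plate (18 min) lifts the total to 233 at 28 min.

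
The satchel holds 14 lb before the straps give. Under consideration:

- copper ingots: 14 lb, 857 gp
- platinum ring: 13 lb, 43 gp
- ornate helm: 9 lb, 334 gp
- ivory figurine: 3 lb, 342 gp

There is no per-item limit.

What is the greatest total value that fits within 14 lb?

Best packing: 4×ivory figurine — 12 lb, 1368 total.
Nothing else within 14 lb beats 1368.

1368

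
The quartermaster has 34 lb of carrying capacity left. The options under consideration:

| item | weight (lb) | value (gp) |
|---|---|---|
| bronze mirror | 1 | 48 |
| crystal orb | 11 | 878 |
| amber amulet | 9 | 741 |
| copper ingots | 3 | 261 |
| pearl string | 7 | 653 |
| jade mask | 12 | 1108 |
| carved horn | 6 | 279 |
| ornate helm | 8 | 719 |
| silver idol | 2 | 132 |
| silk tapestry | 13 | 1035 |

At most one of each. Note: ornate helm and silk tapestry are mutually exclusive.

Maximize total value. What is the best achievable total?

2966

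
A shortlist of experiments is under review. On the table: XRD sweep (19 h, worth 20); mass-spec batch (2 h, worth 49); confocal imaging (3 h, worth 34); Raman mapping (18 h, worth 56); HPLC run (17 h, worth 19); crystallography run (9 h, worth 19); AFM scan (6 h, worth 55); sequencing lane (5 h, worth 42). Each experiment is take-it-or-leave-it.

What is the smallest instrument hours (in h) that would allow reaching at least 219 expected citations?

Minimise h subject to total expected citations ≥ 219.
mass-spec batch + confocal imaging + Raman mapping + AFM scan + sequencing lane: 236 expected citations at 34 h.
Any bundle with less than 34 h falls short of 219.

34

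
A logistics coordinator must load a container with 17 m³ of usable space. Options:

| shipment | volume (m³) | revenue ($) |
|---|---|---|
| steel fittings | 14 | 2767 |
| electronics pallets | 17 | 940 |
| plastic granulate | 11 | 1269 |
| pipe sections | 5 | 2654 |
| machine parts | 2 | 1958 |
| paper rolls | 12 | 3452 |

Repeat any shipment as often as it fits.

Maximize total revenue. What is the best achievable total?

15664

By revenue per m³: machine parts 979.00, pipe sections 530.80, paper rolls 287.67 lead.
Best packing: 8×machine parts — 16 m³, 15664 total.
The spare 1 m³ is too small for any remaining shipment, and no exchange beats 15664.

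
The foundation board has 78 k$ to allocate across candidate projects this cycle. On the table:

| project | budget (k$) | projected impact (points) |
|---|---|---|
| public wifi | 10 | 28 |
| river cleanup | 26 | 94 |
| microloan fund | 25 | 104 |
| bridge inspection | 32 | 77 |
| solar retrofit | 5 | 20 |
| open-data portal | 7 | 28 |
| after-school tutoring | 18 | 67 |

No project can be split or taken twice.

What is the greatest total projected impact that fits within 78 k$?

A density-first pass picks public wifi + microloan fund + solar retrofit + open-data portal + after-school tutoring — 247 at 65 k$.
Dropping public wifi and solar retrofit frees 15 k$; slotting in river cleanup (26 k$) lifts the total to 293 at 76 k$.

293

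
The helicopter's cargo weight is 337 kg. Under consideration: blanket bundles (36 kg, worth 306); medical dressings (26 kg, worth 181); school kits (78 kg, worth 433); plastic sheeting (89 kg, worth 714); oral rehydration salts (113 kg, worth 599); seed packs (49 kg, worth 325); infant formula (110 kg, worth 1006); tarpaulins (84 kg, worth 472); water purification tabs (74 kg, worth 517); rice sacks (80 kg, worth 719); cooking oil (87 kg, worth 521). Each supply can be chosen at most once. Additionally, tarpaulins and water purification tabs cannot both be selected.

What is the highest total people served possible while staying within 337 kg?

Greedy by ratio would take blanket bundles + plastic sheeting + infant formula + rice sacks: 315 kg used, total 2745.
Dropping blanket bundles frees 36 kg; slotting in seed packs (49 kg) lifts the total to 2764 at 328 kg.
Runner-up blanket bundles + plastic sheeting + infant formula + rice sacks tops out at 2745.

2764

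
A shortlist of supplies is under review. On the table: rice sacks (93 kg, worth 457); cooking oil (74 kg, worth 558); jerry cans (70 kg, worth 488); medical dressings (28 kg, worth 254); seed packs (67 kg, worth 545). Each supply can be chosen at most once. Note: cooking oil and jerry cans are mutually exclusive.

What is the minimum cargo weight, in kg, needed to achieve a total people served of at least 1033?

137

Minimise kg subject to total people served ≥ 1033.
jerry cans + seed packs reaches 1033 using 137 kg.
No combination under 137 kg hits 1033.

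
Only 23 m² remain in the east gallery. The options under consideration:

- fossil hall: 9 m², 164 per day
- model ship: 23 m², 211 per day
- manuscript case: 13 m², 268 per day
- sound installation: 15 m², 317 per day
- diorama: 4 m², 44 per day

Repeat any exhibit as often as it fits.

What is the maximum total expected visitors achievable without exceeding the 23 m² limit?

Density check — sound installation 21.13, manuscript case 20.62, fossil hall 18.22 are the best per m².
Taking the top-ratio exhibits first gives sound installation + 2×diorama for 405 (23 m²).
The 23 m² tied up in sound installation and 2×diorama is better spent on fossil hall + manuscript case — total rises to 432 (22 m²).
Nothing else within 23 m² beats 432.

432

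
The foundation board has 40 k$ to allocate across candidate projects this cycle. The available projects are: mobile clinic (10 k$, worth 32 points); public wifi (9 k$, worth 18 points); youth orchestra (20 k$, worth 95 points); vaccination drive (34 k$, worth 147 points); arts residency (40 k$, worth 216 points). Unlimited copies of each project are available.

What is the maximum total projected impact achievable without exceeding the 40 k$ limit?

The ratio ordering already packs tightly: arts residency, 40 k$, 216.
No other feasible combination exceeds 216.

216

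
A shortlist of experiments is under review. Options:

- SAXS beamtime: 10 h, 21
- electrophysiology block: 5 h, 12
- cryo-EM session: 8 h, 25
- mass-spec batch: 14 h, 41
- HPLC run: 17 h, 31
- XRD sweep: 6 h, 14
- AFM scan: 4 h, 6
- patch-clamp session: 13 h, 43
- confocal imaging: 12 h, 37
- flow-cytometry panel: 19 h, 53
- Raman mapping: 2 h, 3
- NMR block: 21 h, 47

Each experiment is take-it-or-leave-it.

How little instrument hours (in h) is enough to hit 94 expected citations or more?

Look for the lowest-instrument combination reaching 94.
XRD sweep + patch-clamp session + confocal imaging reaches 94 using 31 h.
Below 31 h the best achievable stays under 94.

31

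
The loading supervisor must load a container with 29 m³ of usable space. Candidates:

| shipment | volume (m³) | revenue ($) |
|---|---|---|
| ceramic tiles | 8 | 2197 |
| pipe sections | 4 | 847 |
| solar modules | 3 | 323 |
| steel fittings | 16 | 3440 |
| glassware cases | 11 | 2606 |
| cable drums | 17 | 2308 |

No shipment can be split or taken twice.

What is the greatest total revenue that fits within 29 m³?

6484

The ratio heuristic lands on ceramic tiles + pipe sections + solar modules + glassware cases (5973) but leaves 3 m³ idle.
The 14 m³ tied up in solar modules and glassware cases is better spent on steel fittings — total rises to 6484 (28 m³).
Runner-up steel fittings + glassware cases tops out at 6046.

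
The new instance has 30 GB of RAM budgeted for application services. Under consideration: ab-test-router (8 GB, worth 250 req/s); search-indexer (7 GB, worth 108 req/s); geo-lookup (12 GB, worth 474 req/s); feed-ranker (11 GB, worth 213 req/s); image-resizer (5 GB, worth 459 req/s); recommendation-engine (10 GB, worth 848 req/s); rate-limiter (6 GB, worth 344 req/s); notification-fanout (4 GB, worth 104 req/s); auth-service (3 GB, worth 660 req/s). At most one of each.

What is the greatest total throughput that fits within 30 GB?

2441

A density-first pass picks image-resizer + recommendation-engine + rate-limiter + notification-fanout + auth-service — 2415 at 28 GB.
The 10 GB tied up in rate-limiter and notification-fanout is better spent on geo-lookup — total rises to 2441 (30 GB).
That's the maximum — no swap from here does better than 2441.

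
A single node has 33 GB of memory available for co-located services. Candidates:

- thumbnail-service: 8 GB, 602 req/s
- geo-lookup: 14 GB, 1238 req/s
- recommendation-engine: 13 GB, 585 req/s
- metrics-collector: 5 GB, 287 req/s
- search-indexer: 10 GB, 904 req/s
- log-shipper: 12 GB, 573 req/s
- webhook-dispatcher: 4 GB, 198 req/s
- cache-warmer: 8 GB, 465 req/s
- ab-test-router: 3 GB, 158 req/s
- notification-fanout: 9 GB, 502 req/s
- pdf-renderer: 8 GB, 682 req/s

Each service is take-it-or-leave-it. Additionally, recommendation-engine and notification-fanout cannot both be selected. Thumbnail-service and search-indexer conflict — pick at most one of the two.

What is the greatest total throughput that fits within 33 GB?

2824

The ratio ordering already packs tightly: geo-lookup + search-indexer + pdf-renderer, 32 GB, 2824.
No other feasible combination exceeds 2824.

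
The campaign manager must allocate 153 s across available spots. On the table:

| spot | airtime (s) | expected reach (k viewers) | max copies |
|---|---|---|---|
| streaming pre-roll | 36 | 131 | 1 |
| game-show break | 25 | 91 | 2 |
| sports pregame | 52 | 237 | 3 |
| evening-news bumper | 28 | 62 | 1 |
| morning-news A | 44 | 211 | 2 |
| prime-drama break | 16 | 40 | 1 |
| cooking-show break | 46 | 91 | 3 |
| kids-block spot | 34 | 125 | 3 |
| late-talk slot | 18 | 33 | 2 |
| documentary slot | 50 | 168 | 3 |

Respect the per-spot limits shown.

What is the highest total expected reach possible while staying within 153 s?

685

Taking the top-ratio spots first gives sports pregame + 2×morning-news A for 659 (140 s).
The 44 s tied up in morning-news A is better spent on sports pregame — total rises to 685 (148 s).
Every other selection either busts 153 s or exceeds an availability limit or fails to beat 685.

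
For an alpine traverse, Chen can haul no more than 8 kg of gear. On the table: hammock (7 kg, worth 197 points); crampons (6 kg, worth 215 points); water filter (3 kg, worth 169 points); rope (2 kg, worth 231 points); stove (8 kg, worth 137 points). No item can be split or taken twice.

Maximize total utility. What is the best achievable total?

446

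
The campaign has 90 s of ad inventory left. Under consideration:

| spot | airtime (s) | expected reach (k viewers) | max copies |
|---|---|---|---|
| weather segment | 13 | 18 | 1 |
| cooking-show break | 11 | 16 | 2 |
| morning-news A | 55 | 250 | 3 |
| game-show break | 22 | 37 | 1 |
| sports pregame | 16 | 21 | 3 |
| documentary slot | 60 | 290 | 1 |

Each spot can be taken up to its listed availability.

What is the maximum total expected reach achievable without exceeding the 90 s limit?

Greedy by ratio would take game-show break + documentary slot: 82 s used, total 327.
The 22 s tied up in game-show break is better spent on weather segment + sports pregame — total rises to 329 (89 s).
That's the maximum — no swap from here does better than 329.

329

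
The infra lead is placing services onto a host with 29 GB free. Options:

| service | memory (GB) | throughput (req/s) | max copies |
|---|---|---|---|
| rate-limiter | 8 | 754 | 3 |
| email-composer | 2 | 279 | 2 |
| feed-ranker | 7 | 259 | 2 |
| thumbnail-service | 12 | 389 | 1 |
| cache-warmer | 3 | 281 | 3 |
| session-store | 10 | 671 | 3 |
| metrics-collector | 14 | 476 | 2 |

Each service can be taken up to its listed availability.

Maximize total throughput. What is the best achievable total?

The ratio heuristic lands on 3×rate-limiter + 2×email-composer (2820) but leaves 1 GB idle.
Replace rate-limiter with 3×cache-warmer: the trade gains 89 net, giving 2909 at 29 GB.
Nothing else within 29 GB beats 2909.

2909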